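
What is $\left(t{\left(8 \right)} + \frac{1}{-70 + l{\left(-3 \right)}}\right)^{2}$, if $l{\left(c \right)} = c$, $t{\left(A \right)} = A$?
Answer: $\frac{339889}{5329} \approx 63.781$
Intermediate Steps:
$\left(t{\left(8 \right)} + \frac{1}{-70 + l{\left(-3 \right)}}\right)^{2} = \left(8 + \frac{1}{-70 - 3}\right)^{2} = \left(8 + \frac{1}{-73}\right)^{2} = \left(8 - \frac{1}{73}\right)^{2} = \left(\frac{583}{73}\right)^{2} = \frac{339889}{5329}$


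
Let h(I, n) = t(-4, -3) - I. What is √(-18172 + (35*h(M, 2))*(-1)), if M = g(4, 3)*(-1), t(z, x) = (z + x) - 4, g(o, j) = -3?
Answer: I*√17682 ≈ 132.97*I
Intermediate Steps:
t(z, x) = -4 + x + z (t(z, x) = (x + z) - 4 = -4 + x + z)
M = 3 (M = -3*(-1) = 3)
h(I, n) = -11 - I (h(I, n) = (-4 - 3 - 4) - I = -11 - I)
√(-18172 + (35*h(M, 2))*(-1)) = √(-18172 + (35*(-11 - 1*3))*(-1)) = √(-18172 + (35*(-11 - 3))*(-1)) = √(-18172 + (35*(-14))*(-1)) = √(-18172 - 490*(-1)) = √(-18172 + 490) = √(-17682) = I*√17682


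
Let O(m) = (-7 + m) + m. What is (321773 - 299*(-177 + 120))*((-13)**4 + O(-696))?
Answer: 9202920192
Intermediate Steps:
O(m) = -7 + 2*m
(321773 - 299*(-177 + 120))*((-13)**4 + O(-696)) = (321773 - 299*(-177 + 120))*((-13)**4 + (-7 + 2*(-696))) = (321773 - 299*(-57))*(28561 + (-7 - 1392)) = (321773 + 17043)*(28561 - 1399) = 338816*27162 = 9202920192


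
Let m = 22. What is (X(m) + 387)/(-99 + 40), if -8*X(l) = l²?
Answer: -653/118 ≈ -5.5339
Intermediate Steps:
X(l) = -l²/8
(X(m) + 387)/(-99 + 40) = (-⅛*22² + 387)/(-99 + 40) = (-⅛*484 + 387)/(-59) = (-121/2 + 387)*(-1/59) = (653/2)*(-1/59) = -653/118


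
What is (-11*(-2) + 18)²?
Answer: 1600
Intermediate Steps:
(-11*(-2) + 18)² = (22 + 18)² = 40² = 1600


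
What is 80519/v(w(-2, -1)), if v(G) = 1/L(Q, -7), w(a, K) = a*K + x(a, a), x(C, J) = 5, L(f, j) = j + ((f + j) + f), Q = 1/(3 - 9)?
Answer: -3462317/3 ≈ -1.1541e+6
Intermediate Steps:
Q = -⅙ (Q = 1/(-6) = -⅙ ≈ -0.16667)
L(f, j) = 2*f + 2*j (L(f, j) = j + (j + 2*f) = 2*f + 2*j)
w(a, K) = 5 + K*a (w(a, K) = a*K + 5 = K*a + 5 = 5 + K*a)
v(G) = -3/43 (v(G) = 1/(2*(-⅙) + 2*(-7)) = 1/(-⅓ - 14) = 1/(-43/3) = -3/43)
80519/v(w(-2, -1)) = 80519/(-3/43) = 80519*(-43/3) = -3462317/3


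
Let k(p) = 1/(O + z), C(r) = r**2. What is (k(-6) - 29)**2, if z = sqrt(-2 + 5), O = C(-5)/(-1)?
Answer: 81567993/96721 + 18063*sqrt(3)/193442 ≈ 843.49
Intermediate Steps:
O = -25 (O = (-5)**2/(-1) = 25*(-1) = -25)
z = sqrt(3) ≈ 1.7320
k(p) = 1/(-25 + sqrt(3))
(k(-6) - 29)**2 = ((-25/622 - sqrt(3)/622) - 29)**2 = (-18063/622 - sqrt(3)/622)**2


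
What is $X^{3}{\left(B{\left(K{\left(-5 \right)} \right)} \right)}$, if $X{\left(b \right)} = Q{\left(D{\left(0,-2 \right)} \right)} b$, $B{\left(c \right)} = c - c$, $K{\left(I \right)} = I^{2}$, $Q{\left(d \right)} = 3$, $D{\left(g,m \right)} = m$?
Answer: $0$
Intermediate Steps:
$B{\left(c \right)} = 0$
$X{\left(b \right)} = 3 b$
$X^{3}{\left(B{\left(K{\left(-5 \right)} \right)} \right)} = \left(3 \cdot 0\right)^{3} = 0^{3} = 0$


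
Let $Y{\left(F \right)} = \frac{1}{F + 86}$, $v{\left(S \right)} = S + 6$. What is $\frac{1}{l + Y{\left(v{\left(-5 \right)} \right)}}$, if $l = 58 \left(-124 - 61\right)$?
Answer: $- \frac{87}{933509} \approx -9.3197 \cdot 10^{-5}$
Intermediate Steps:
$v{\left(S \right)} = 6 + S$
$Y{\left(F \right)} = \frac{1}{86 + F}$
$l = -10730$ ($l = 58 \left(-185\right) = -10730$)
$\frac{1}{l + Y{\left(v{\left(-5 \right)} \right)}} = \frac{1}{-10730 + \frac{1}{86 + \left(6 - 5\right)}} = \frac{1}{-10730 + \frac{1}{86 + 1}} = \frac{1}{-10730 + \frac{1}{87}} = \frac{1}{- \frac{933509}{87}} = - \frac{87}{933509}$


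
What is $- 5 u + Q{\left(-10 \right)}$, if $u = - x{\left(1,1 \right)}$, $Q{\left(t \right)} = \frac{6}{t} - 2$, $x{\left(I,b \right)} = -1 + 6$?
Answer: $\frac{112}{5} \approx 22.4$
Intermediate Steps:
$x{\left(I,b \right)} = 5$
$Q{\left(t \right)} = -2 + \frac{6}{t}$ ($Q{\left(t \right)} = \frac{6}{t} - 2 = -2 + \frac{6}{t}$)
$u = -5$ ($u = \left(-1\right) 5 = -5$)
$- 5 u + Q{\left(-10 \right)} = \left(-5\right) \left(-5\right) - \left(2 - \frac{6}{-10}\right) = 25 + \left(-2 + 6 \left(- \frac{1}{10}\right)\right) = 25 - \frac{13}{5} = \frac{112}{5}$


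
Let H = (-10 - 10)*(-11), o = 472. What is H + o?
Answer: 692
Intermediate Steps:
H = 220 (H = -20*(-11) = 220)
H + o = 220 + 472 = 692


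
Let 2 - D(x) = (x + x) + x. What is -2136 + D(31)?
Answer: -2227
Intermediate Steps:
D(x) = 2 - 3*x (D(x) = 2 - ((x + x) + x) = 2 - (2*x + x) = 2 - 3*x)
-2136 + D(31) = -2136 + (2 - 3*31) = -2136 + (2 - 93) = -2136 - 91 = -2227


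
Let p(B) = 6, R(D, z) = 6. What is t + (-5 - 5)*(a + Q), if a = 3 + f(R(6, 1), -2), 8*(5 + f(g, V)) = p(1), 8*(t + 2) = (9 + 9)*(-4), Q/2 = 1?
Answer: -37/2 ≈ -18.500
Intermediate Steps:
Q = 2 (Q = 2*1 = 2)
t = -11 (t = -2 + ((9 + 9)*(-4))/8 = -2 + (18*(-4))/8 = -2 + (⅛)*(-72) = -2 - 9 = -11)
f(g, V) = -17/4 (f(g, V) = -5 + (⅛)*6 = -5 + ¾ = -17/4)
a = -5/4 (a = 3 - 17/4 = -5/4 ≈ -1.2500)
t + (-5 - 5)*(a + Q) = -11 + (-5 - 5)*(-5/4 + 2) = -11 - 10*¾ = -11 - 15/2 = -37/2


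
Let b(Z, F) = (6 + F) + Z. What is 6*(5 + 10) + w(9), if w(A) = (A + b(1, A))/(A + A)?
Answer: 1645/18 ≈ 91.389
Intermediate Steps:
b(Z, F) = 6 + F + Z
w(A) = (7 + 2*A)/(2*A) (w(A) = (A + (6 + A + 1))/(A + A) = (A + (7 + A))/((2*A)) = (7 + 2*A)*(1/(2*A)) = (7 + 2*A)/(2*A))
6*(5 + 10) + w(9) = 6*(5 + 10) + (7/2 + 9)/9 = 6*15 + (1/9)*(25/2) = 90 + 25/18 = 1645/18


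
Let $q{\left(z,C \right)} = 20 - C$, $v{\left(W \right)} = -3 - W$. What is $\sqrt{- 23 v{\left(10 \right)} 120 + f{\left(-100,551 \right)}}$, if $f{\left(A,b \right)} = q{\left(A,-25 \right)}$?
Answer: $5 \sqrt{1437} \approx 189.54$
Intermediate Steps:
$f{\left(A,b \right)} = 45$ ($f{\left(A,b \right)} = 20 - -25 = 20 + 25 = 45$)
$\sqrt{- 23 v{\left(10 \right)} 120 + f{\left(-100,551 \right)}} = \sqrt{- 23 \left(-3 - 10\right) 120 + 45} = \sqrt{\left(-23\right) \left(-13\right) 120 + 45} = \sqrt{299 \cdot 120 + 45} = \sqrt{35880 + 45} = \sqrt{35925} = 5 \sqrt{1437}$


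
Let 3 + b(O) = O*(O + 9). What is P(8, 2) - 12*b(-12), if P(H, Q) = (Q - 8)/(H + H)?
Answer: -3171/8 ≈ -396.38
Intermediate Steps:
P(H, Q) = (-8 + Q)/(2*H) (P(H, Q) = (-8 + Q)/((2*H)) = (-8 + Q)*(1/(2*H)) = (-8 + Q)/(2*H))
b(O) = -3 + O*(9 + O) (b(O) = -3 + O*(O + 9) = -3 + O*(9 + O))
P(8, 2) - 12*b(-12) = (½)*(-8 + 2)/8 - 12*(-3 + (-12)² + 9*(-12)) = (½)*(⅛)*(-6) - 12*(-3 + 144 - 108) = -3/8 - 12*33 = -3/8 - 396 = -3171/8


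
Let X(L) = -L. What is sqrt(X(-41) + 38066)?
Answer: sqrt(38107) ≈ 195.21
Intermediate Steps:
sqrt(X(-41) + 38066) = sqrt(-1*(-41) + 38066) = sqrt(41 + 38066) = sqrt(38107)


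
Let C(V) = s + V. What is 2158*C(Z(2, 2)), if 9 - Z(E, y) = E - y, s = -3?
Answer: 12948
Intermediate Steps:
Z(E, y) = 9 + y - E (Z(E, y) = 9 - (E - y) = 9 + (y - E) = 9 + y - E)
C(V) = -3 + V
2158*C(Z(2, 2)) = 2158*(-3 + (9 + 2 - 1*2)) = 2158*(-3 + (9 + 2 - 2)) = 2158*(-3 + 9) = 2158*6 = 12948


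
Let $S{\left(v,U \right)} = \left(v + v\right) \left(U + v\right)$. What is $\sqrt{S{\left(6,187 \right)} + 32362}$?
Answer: $\sqrt{34678} \approx 186.22$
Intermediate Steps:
$S{\left(v,U \right)} = 2 v \left(U + v\right)$
$\sqrt{S{\left(6,187 \right)} + 32362} = \sqrt{2 \cdot 6 \left(187 + 6\right) + 32362} = \sqrt{2 \cdot 6 \cdot 193 + 32362} = \sqrt{2316 + 32362} = \sqrt{34678}$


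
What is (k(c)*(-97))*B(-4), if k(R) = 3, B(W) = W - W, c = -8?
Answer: 0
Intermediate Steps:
B(W) = 0
(k(c)*(-97))*B(-4) = (3*(-97))*0 = -291*0 = 0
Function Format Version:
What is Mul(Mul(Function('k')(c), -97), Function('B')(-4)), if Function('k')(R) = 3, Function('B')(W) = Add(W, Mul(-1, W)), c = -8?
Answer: 0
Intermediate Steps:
Function('B')(W) = 0
Mul(Mul(Function('k')(c), -97), Function('B')(-4)) = Mul(Mul(3, -97), 0) = Mul(-291, 0) = 0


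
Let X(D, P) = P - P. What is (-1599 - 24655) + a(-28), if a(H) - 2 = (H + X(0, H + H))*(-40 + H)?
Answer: -24348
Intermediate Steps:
X(D, P) = 0
a(H) = 2 + H*(-40 + H) (a(H) = 2 + (H + 0)*(-40 + H) = 2 + H*(-40 + H))
(-1599 - 24655) + a(-28) = (-1599 - 24655) + (2 + (-28)² - 40*(-28)) = -26254 + (2 + 784 + 1120) = -26254 + 1906 = -24348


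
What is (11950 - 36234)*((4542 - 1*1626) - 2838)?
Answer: -1894152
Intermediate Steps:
(11950 - 36234)*((4542 - 1*1626) - 2838) = -24284*((4542 - 1626) - 2838) = -24284*(2916 - 2838) = -24284*78 = -1894152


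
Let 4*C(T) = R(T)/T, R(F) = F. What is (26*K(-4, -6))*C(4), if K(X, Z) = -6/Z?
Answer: 13/2 ≈ 6.5000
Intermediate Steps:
C(T) = ¼ (C(T) = (T/T)/4 = (¼)*1 = ¼)
(26*K(-4, -6))*C(4) = (26*(-6/(-6)))*(¼) = (26*(-6*(-⅙)))*(¼) = (26*1)*(¼) = 26*(¼) = 13/2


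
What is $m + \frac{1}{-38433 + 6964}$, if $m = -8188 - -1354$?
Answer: $- \frac{215059147}{31469} \approx -6834.0$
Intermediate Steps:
$m = -6834$ ($m = -8188 + 1354 = -6834$)
$m + \frac{1}{-38433 + 6964} = -6834 + \frac{1}{-38433 + 6964} = -6834 + \frac{1}{-31469} = -6834 - \frac{1}{31469} = - \frac{215059147}{31469}$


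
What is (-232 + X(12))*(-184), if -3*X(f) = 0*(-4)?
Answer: 42688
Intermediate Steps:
X(f) = 0 (X(f) = -0*(-4) = -⅓*0 = 0)
(-232 + X(12))*(-184) = (-232 + 0)*(-184) = -232*(-184) = 42688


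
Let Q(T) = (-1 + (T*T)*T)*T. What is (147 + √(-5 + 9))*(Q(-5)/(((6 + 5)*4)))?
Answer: 46935/22 ≈ 2133.4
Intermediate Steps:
Q(T) = T*(-1 + T³) (Q(T) = (-1 + T²*T)*T = (-1 + T³)*T = T*(-1 + T³))
(147 + √(-5 + 9))*(Q(-5)/(((6 + 5)*4))) = (147 + √(-5 + 9))*(((-5)⁴ - 1*(-5))/(((6 + 5)*4))) = (147 + √4)*((625 + 5)/((11*4))) = (147 + 2)*(630/44) = 149*(630*(1/44)) = 149*(315/22) = 46935/22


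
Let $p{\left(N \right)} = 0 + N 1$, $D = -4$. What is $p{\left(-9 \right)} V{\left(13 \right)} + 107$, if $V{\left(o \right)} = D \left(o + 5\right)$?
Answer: $755$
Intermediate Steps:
$p{\left(N \right)} = N$ ($p{\left(N \right)} = 0 + N = N$)
$V{\left(o \right)} = -20 - 4 o$ ($V{\left(o \right)} = - 4 \left(o + 5\right) = - 4 \left(5 + o\right) = -20 - 4 o$)
$p{\left(-9 \right)} V{\left(13 \right)} + 107 = - 9 \left(-20 - 52\right) + 107 = \left(-9\right) \left(-72\right) + 107 = 648 + 107 = 755$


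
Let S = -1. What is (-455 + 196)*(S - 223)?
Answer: 58016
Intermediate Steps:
(-455 + 196)*(S - 223) = (-455 + 196)*(-1 - 223) = -259*(-224) = 58016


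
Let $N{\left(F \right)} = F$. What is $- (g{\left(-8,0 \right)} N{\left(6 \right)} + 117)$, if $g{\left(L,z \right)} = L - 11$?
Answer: $-3$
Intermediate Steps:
$g{\left(L,z \right)} = -11 + L$
$- (g{\left(-8,0 \right)} N{\left(6 \right)} + 117) = - (\left(-11 - 8\right) 6 + 117) = - (\left(-19\right) 6 + 117) = - (-114 + 117) = \left(-1\right) 3 = -3$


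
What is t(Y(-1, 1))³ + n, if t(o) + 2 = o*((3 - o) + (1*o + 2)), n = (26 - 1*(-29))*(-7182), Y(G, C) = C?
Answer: -394983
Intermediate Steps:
n = -395010 (n = (26 + 29)*(-7182) = 55*(-7182) = -395010)
t(o) = -2 + 5*o (t(o) = -2 + o*((3 - o) + (1*o + 2)) = -2 + o*((3 - o) + (o + 2)) = -2 + o*((3 - o) + (2 + o)) = -2 + o*5 = -2 + 5*o)
t(Y(-1, 1))³ + n = (-2 + 5*1)³ - 395010 = (-2 + 5)³ - 395010 = 3³ - 395010 = 27 - 395010 = -394983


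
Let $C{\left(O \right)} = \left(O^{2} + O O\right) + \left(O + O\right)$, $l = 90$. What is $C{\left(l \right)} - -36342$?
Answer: $52722$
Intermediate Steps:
$C{\left(O \right)} = 2 O + 2 O^{2}$ ($C{\left(O \right)} = \left(O^{2} + O^{2}\right) + 2 O = 2 O^{2} + 2 O = 2 O + 2 O^{2}$)
$C{\left(l \right)} - -36342 = 2 \cdot 90 \left(1 + 90\right) - -36342 = 2 \cdot 90 \cdot 91 + 36342 = 16380 + 36342 = 52722$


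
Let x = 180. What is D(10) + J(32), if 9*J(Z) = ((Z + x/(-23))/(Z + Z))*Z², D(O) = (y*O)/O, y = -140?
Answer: -20084/207 ≈ -97.024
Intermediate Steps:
D(O) = -140 (D(O) = (-140*O)/O = -140)
J(Z) = Z*(-180/23 + Z)/18 (J(Z) = (((Z + 180/(-23))/(Z + Z))*Z²)/9 = (((Z + 180*(-1/23))/((2*Z)))*Z²)/9 = (((Z - 180/23)*(1/(2*Z)))*Z²)/9 = (((-180/23 + Z)*(1/(2*Z)))*Z²)/9 = (((-180/23 + Z)/(2*Z))*Z²)/9 = (Z*(-180/23 + Z)/2)/9 = Z*(-180/23 + Z)/18)
D(10) + J(32) = -140 + (1/414)*32*(-180 + 23*32) = -140 + (1/414)*32*(-180 + 736) = -140 + (1/414)*32*556 = -140 + 8896/207 = -20084/207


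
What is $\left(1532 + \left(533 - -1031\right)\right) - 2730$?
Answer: $366$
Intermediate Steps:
$\left(1532 + \left(533 - -1031\right)\right) - 2730 = \left(1532 + \left(533 + 1031\right)\right) - 2730 = \left(1532 + 1564\right) - 2730 = 3096 - 2730 = 366$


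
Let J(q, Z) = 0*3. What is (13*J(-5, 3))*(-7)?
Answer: 0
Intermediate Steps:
J(q, Z) = 0
(13*J(-5, 3))*(-7) = (13*0)*(-7) = 0*(-7) = 0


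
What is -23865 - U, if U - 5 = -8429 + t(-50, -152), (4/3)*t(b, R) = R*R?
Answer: -32769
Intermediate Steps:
t(b, R) = 3*R**2/4 (t(b, R) = 3*(R*R)/4 = 3*R**2/4)
U = 8904 (U = 5 + (-8429 + (3/4)*(-152)**2) = 5 + (-8429 + (3/4)*23104) = 5 + (-8429 + 17328) = 5 + 8899 = 8904)
-23865 - U = -23865 - 1*8904 = -23865 - 8904 = -32769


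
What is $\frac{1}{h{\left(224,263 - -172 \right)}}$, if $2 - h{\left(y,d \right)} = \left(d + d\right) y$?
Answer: $- \frac{1}{194878} \approx -5.1314 \cdot 10^{-6}$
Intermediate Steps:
$h{\left(y,d \right)} = 2 - 2 d y$ ($h{\left(y,d \right)} = 2 - \left(d + d\right) y = 2 - 2 d y$)
$\frac{1}{h{\left(224,263 - -172 \right)}} = \frac{1}{2 - 2 \left(263 - -172\right) 224} = \frac{1}{2 - 2 \left(263 + 172\right) 224} = \frac{1}{2 - 870 \cdot 224} = \frac{1}{2 - 194880} = \frac{1}{-194878} = - \frac{1}{194878}$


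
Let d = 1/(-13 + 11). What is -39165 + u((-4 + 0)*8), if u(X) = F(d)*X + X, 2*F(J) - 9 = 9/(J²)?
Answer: -39917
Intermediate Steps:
d = -½ (d = 1/(-2) = -½ ≈ -0.50000)
F(J) = 9/2 + 9/(2*J²) (F(J) = 9/2 + (9/(J²))/2 = 9/2 + (9/J²)/2 = 9/2 + 9/(2*J²))
u(X) = 47*X/2 (u(X) = (9/2 + 9/(2*(-½)²))*X + X = (9/2 + (9/2)*4)*X + X = (9/2 + 18)*X + X = 45*X/2 + X = 47*X/2)
-39165 + u((-4 + 0)*8) = -39165 + 47*((-4 + 0)*8)/2 = -39165 + 47*(-4*8)/2 = -39165 + (47/2)*(-32) = -39165 - 752 = -39917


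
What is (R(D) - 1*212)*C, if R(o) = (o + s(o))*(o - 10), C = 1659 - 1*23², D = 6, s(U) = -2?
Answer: -257640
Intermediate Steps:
C = 1130 (C = 1659 - 1*529 = 1659 - 529 = 1130)
R(o) = (-10 + o)*(-2 + o) (R(o) = (o - 2)*(o - 10) = (-2 + o)*(-10 + o) = (-10 + o)*(-2 + o))
(R(D) - 1*212)*C = ((20 + 6² - 12*6) - 1*212)*1130 = ((20 + 36 - 72) - 212)*1130 = (-16 - 212)*1130 = -228*1130 = -257640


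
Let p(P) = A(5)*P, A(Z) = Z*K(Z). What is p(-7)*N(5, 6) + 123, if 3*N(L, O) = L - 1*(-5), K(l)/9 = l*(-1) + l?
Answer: 123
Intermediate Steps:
K(l) = 0 (K(l) = 9*(l*(-1) + l) = 9*(-l + l) = 9*0 = 0)
A(Z) = 0 (A(Z) = Z*0 = 0)
N(L, O) = 5/3 + L/3 (N(L, O) = (L - 1*(-5))/3 = (L + 5)/3 = (5 + L)/3 = 5/3 + L/3)
p(P) = 0 (p(P) = 0*P = 0)
p(-7)*N(5, 6) + 123 = 0*(5/3 + (1/3)*5) + 123 = 0*(5/3 + 5/3) + 123 = 0*(10/3) + 123 = 0 + 123 = 123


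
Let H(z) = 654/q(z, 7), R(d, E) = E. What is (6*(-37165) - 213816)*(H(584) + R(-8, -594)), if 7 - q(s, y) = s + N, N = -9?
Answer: 36915130269/142 ≈ 2.5997e+8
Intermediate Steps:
q(s, y) = 16 - s (q(s, y) = 7 - (s - 9) = 7 - (-9 + s) = 7 + (9 - s) = 16 - s)
H(z) = 654/(16 - z)
(6*(-37165) - 213816)*(H(584) + R(-8, -594)) = (6*(-37165) - 213816)*(-654/(-16 + 584) - 594) = (-222990 - 213816)*(-654/568 - 594) = -436806*(-654*1/568 - 594) = -436806*(-327/284 - 594) = -436806*(-169023/284) = 36915130269/142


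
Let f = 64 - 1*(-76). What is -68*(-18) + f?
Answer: 1364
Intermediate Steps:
f = 140 (f = 64 + 76 = 140)
-68*(-18) + f = -68*(-18) + 140 = 1224 + 140 = 1364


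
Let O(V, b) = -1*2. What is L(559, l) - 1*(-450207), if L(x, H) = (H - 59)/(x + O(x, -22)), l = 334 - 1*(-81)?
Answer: 250765655/557 ≈ 4.5021e+5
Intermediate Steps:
O(V, b) = -2
l = 415 (l = 334 + 81 = 415)
L(x, H) = (-59 + H)/(-2 + x) (L(x, H) = (H - 59)/(x - 2) = (-59 + H)/(-2 + x))
L(559, l) - 1*(-450207) = (-59 + 415)/(-2 + 559) - 1*(-450207) = 356/557 + 450207 = 250765655/557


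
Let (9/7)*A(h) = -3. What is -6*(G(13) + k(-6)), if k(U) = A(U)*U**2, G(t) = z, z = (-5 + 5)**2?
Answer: 504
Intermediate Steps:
A(h) = -7/3 (A(h) = (7/9)*(-3) = -7/3)
z = 0 (z = 0**2 = 0)
G(t) = 0
k(U) = -7*U**2/3
-6*(G(13) + k(-6)) = -6*(0 - 7/3*(-6)**2) = -6*(0 - 7/3*36) = -6*(0 - 84) = -6*(-84) = 504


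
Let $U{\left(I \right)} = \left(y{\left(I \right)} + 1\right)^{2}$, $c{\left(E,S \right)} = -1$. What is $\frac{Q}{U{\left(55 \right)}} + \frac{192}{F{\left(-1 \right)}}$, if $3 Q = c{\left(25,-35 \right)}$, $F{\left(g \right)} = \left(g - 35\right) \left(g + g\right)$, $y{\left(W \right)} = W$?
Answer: $\frac{25087}{9408} \approx 2.6666$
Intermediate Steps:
$F{\left(g \right)} = 2 g \left(-35 + g\right)$ ($F{\left(g \right)} = \left(-35 + g\right) 2 g = 2 g \left(-35 + g\right)$)
$U{\left(I \right)} = \left(1 + I\right)^{2}$ ($U{\left(I \right)} = \left(I + 1\right)^{2} = \left(1 + I\right)^{2}$)
$Q = - \frac{1}{3}$ ($Q = \frac{1}{3} \left(-1\right) = - \frac{1}{3} \approx -0.33333$)
$\frac{Q}{U{\left(55 \right)}} + \frac{192}{F{\left(-1 \right)}} = - \frac{1}{3 \left(1 + 55\right)^{2}} + \frac{192}{2 \left(-1\right) \left(-35 - 1\right)} = - \frac{1}{3 \cdot 56^{2}} + \frac{192}{2 \left(-1\right) \left(-36\right)} = - \frac{1}{3 \cdot 3136} + \frac{192}{72} = \left(- \frac{1}{3}\right) \frac{1}{3136} + 192 \cdot \frac{1}{72} = - \frac{1}{9408} + \frac{8}{3} = \frac{25087}{9408}$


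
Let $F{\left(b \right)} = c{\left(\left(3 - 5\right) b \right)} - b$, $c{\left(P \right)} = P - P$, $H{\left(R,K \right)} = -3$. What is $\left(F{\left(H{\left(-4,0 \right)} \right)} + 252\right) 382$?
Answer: $97410$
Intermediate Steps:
$c{\left(P \right)} = 0$
$F{\left(b \right)} = - b$ ($F{\left(b \right)} = 0 - b = - b$)
$\left(F{\left(H{\left(-4,0 \right)} \right)} + 252\right) 382 = \left(\left(-1\right) \left(-3\right) + 252\right) 382 = \left(3 + 252\right) 382 = 255 \cdot 382 = 97410$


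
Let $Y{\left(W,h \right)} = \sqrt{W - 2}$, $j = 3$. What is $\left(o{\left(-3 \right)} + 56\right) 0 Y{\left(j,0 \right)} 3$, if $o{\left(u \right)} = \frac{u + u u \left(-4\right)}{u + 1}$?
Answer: $0$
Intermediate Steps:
$Y{\left(W,h \right)} = \sqrt{-2 + W}$
$o{\left(u \right)} = \frac{u - 4 u^{2}}{1 + u}$ ($o{\left(u \right)} = \frac{u + u^{2} \left(-4\right)}{1 + u} = \frac{u - 4 u^{2}}{1 + u}$)
$\left(o{\left(-3 \right)} + 56\right) 0 Y{\left(j,0 \right)} 3 = \left(- \frac{3 \left(1 - -12\right)}{1 - 3} + 56\right) 0 \sqrt{-2 + 3} \cdot 3 = \left(- \frac{3 \left(1 + 12\right)}{-2} + 56\right) 0 \sqrt{1} \cdot 3 = \left(\left(-3\right) \left(- \frac{1}{2}\right) 13 + 56\right) 0 \cdot 1 \cdot 3 = \left(\frac{39}{2} + 56\right) 0 \cdot 3 = \frac{151}{2} \cdot 0 = 0$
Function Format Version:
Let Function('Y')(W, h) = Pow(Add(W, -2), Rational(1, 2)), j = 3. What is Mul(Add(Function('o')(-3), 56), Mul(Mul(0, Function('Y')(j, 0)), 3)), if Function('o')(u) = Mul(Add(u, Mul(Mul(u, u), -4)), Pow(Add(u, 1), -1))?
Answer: 0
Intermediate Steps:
Function('Y')(W, h) = Pow(Add(-2, W), Rational(1, 2))
Function('o')(u) = Mul(Pow(Add(1, u), -1), Add(u, Mul(-4, Pow(u, 2)))) (Function('o')(u) = Mul(Add(u, Mul(Pow(u, 2), -4)), Pow(Add(1, u), -1)) = Mul(Add(u, Mul(-4, Pow(u, 2))), Pow(Add(1, u), -1)) = Mul(Pow(Add(1, u), -1), Add(u, Mul(-4, Pow(u, 2)))))
Mul(Add(Function('o')(-3), 56), Mul(Mul(0, Function('Y')(j, 0)), 3)) = Mul(Add(Mul(-3, Pow(Add(1, -3), -1), Add(1, Mul(-4, -3))), 56), Mul(Mul(0, Pow(Add(-2, 3), Rational(1, 2))), 3)) = Mul(Add(Mul(-3, Pow(-2, -1), Add(1, 12)), 56), Mul(Mul(0, Pow(1, Rational(1, 2))), 3)) = Mul(Add(Mul(-3, Rational(-1, 2), 13), 56), Mul(Mul(0, 1), 3)) = Mul(Add(Rational(39, 2), 56), Mul(0, 3)) = Mul(Rational(151, 2), 0) = 0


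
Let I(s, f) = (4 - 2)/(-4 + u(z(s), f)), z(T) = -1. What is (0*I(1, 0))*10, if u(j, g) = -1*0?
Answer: 0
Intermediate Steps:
u(j, g) = 0
I(s, f) = -½ (I(s, f) = (4 - 2)/(-4 + 0) = 2/(-4) = 2*(-¼) = -½)
(0*I(1, 0))*10 = (0*(-½))*10 = 0*10 = 0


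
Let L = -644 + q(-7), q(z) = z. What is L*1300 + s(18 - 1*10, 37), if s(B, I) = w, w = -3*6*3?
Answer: -846354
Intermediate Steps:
w = -54 (w = -18*3 = -54)
s(B, I) = -54
L = -651 (L = -644 - 7 = -651)
L*1300 + s(18 - 1*10, 37) = -651*1300 - 54 = -846300 - 54 = -846354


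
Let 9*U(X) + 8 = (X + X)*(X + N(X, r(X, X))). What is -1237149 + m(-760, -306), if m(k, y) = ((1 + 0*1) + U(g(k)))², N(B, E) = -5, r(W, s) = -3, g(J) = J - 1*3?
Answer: 1373411127892/81 ≈ 1.6956e+10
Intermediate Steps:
g(J) = -3 + J (g(J) = J - 3 = -3 + J)
U(X) = -8/9 + 2*X*(-5 + X)/9 (U(X) = -8/9 + ((X + X)*(X - 5))/9 = -8/9 + ((2*X)*(-5 + X))/9 = -8/9 + (2*X*(-5 + X))/9 = -8/9 + 2*X*(-5 + X)/9)
m(k, y) = (31/9 - 10*k/9 + 2*(-3 + k)²/9)² (m(k, y) = ((1 + 0*1) + (-8/9 - 10*(-3 + k)/9 + 2*(-3 + k)²/9))² = ((1 + 0) + (-8/9 + (10/3 - 10*k/9) + 2*(-3 + k)²/9))² = (1 + (22/9 - 10*k/9 + 2*(-3 + k)²/9))² = (31/9 - 10*k/9 + 2*(-3 + k)²/9)²)
-1237149 + m(-760, -306) = -1237149 + (31 - 10*(-760) + 2*(-3 - 760)²)²/81 = -1237149 + (31 + 7600 + 2*(-763)²)²/81 = -1237149 + (31 + 7600 + 2*582169)²/81 = -1237149 + (31 + 7600 + 1164338)²/81 = -1237149 + (1/81)*1171969² = -1237149 + (1/81)*1373511336961 = -1237149 + 1373511336961/81 = 1373411127892/81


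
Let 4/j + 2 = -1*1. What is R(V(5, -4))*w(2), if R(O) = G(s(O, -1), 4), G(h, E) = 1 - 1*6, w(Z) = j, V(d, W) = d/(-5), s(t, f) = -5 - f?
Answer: 20/3 ≈ 6.6667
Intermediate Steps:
V(d, W) = -d/5 (V(d, W) = d*(-⅕) = -d/5)
j = -4/3 (j = 4/(-2 - 1*1) = 4/(-2 - 1) = 4/(-3) = 4*(-⅓) = -4/3 ≈ -1.3333)
w(Z) = -4/3
G(h, E) = -5 (G(h, E) = 1 - 6 = -5)
R(O) = -5
R(V(5, -4))*w(2) = -5*(-4/3) = 20/3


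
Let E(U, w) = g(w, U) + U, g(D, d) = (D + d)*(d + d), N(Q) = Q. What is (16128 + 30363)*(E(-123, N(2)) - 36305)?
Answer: -309723042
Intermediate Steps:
g(D, d) = 2*d*(D + d) (g(D, d) = (D + d)*(2*d) = 2*d*(D + d))
E(U, w) = U + 2*U*(U + w) (E(U, w) = 2*U*(w + U) + U = 2*U*(U + w) + U = U + 2*U*(U + w))
(16128 + 30363)*(E(-123, N(2)) - 36305) = (16128 + 30363)*(-123*(1 + 2*(-123) + 2*2) - 36305) = 46491*(-123*(1 - 246 + 4) - 36305) = 46491*(-123*(-241) - 36305) = 46491*(29643 - 36305) = 46491*(-6662) = -309723042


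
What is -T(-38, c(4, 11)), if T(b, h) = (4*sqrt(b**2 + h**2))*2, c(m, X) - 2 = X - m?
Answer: -40*sqrt(61) ≈ -312.41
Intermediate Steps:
c(m, X) = 2 + X - m (c(m, X) = 2 + (X - m) = 2 + X - m)
T(b, h) = 8*sqrt(b**2 + h**2)
-T(-38, c(4, 11)) = -8*sqrt((-38)**2 + (2 + 11 - 1*4)**2) = -8*sqrt(1444 + (2 + 11 - 4)**2) = -8*sqrt(1444 + 9**2) = -8*sqrt(1444 + 81) = -8*sqrt(1525) = -8*5*sqrt(61) = -40*sqrt(61)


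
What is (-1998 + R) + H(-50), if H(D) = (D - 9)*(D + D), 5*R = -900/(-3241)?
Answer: 12646562/3241 ≈ 3902.1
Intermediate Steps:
R = 180/3241 (R = (-900/(-3241))/5 = (-900*(-1/3241))/5 = (⅕)*(900/3241) = 180/3241 ≈ 0.055538)
H(D) = 2*D*(-9 + D) (H(D) = (-9 + D)*(2*D) = 2*D*(-9 + D))
(-1998 + R) + H(-50) = (-1998 + 180/3241) + 2*(-50)*(-9 - 50) = -6475338/3241 + 2*(-50)*(-59) = -6475338/3241 + 5900 = 12646562/3241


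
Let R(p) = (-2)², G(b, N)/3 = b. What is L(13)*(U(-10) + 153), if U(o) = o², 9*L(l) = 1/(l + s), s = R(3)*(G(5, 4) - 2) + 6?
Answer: 253/639 ≈ 0.39593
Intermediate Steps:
G(b, N) = 3*b
R(p) = 4
s = 58 (s = 4*(3*5 - 2) + 6 = 4*(15 - 2) + 6 = 4*13 + 6 = 52 + 6 = 58)
L(l) = 1/(9*(58 + l)) (L(l) = 1/(9*(l + 58)) = 1/(9*(58 + l)))
L(13)*(U(-10) + 153) = (1/(9*(58 + 13)))*((-10)² + 153) = ((⅑)/71)*(100 + 153) = ((⅑)*(1/71))*253 = (1/639)*253 = 253/639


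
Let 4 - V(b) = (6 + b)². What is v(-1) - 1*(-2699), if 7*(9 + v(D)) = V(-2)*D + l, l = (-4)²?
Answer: 2694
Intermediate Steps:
V(b) = 4 - (6 + b)²
l = 16
v(D) = -47/7 - 12*D/7 (v(D) = -9 + ((4 - (6 - 2)²)*D + 16)/7 = -9 + ((4 - 1*4²)*D + 16)/7 = -9 + ((4 - 1*16)*D + 16)/7 = -9 + ((4 - 16)*D + 16)/7 = -9 + (-12*D + 16)/7 = -9 + (16 - 12*D)/7 = -9 + (16/7 - 12*D/7) = -47/7 - 12*D/7)
v(-1) - 1*(-2699) = (-47/7 - 12/7*(-1)) - 1*(-2699) = (-47/7 + 12/7) + 2699 = -5 + 2699 = 2694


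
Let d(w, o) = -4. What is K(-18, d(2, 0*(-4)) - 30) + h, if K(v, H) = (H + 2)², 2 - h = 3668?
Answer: -2642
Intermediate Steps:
h = -3666 (h = 2 - 1*3668 = 2 - 3668 = -3666)
K(v, H) = (2 + H)²
K(-18, d(2, 0*(-4)) - 30) + h = (2 + (-4 - 30))² - 3666 = (2 - 34)² - 3666 = (-32)² - 3666 = 1024 - 3666 = -2642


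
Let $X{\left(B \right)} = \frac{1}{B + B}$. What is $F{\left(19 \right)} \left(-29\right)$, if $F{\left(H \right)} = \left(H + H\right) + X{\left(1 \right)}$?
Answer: $- \frac{2233}{2} \approx -1116.5$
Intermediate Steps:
$X{\left(B \right)} = \frac{1}{2 B}$
$F{\left(H \right)} = \frac{1}{2} + 2 H$ ($F{\left(H \right)} = \left(H + H\right) + \frac{1}{2 \cdot 1} = 2 H + \frac{1}{2} \cdot 1 = 2 H + \frac{1}{2} = \frac{1}{2} + 2 H$)
$F{\left(19 \right)} \left(-29\right) = \left(\frac{1}{2} + 2 \cdot 19\right) \left(-29\right) = \left(\frac{1}{2} + 38\right) \left(-29\right) = \frac{77}{2} \left(-29\right) = - \frac{2233}{2}$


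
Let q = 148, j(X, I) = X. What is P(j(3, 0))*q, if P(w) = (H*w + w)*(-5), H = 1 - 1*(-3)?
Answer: -11100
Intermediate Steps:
H = 4 (H = 1 + 3 = 4)
P(w) = -25*w (P(w) = (4*w + w)*(-5) = (5*w)*(-5) = -25*w)
P(j(3, 0))*q = -25*3*148 = -75*148 = -11100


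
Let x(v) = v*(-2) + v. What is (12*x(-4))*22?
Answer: 1056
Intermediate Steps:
x(v) = -v (x(v) = -2*v + v = -v)
(12*x(-4))*22 = (12*(-1*(-4)))*22 = (12*4)*22 = 48*22 = 1056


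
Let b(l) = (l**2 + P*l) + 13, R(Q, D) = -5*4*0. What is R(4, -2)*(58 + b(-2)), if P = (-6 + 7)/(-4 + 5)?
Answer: 0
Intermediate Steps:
P = 1 (P = 1/1 = 1*1 = 1)
R(Q, D) = 0 (R(Q, D) = -20*0 = 0)
b(l) = 13 + l + l**2 (b(l) = (l**2 + 1*l) + 13 = (l**2 + l) + 13 = (l + l**2) + 13 = 13 + l + l**2)
R(4, -2)*(58 + b(-2)) = 0*(58 + (13 - 2 + (-2)**2)) = 0*(58 + (13 - 2 + 4)) = 0*(58 + 15) = 0*73 = 0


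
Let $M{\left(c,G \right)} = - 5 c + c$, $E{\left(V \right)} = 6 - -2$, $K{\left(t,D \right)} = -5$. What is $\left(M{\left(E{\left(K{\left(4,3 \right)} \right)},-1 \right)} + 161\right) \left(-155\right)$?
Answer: $-19995$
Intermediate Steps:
$E{\left(V \right)} = 8$ ($E{\left(V \right)} = 6 + 2 = 8$)
$M{\left(c,G \right)} = - 4 c$
$\left(M{\left(E{\left(K{\left(4,3 \right)} \right)},-1 \right)} + 161\right) \left(-155\right) = \left(\left(-4\right) 8 + 161\right) \left(-155\right) = \left(-32 + 161\right) \left(-155\right) = 129 \left(-155\right) = -19995$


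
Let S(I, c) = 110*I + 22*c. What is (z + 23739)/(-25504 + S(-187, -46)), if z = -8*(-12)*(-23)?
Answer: -21531/47086 ≈ -0.45727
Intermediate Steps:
z = -2208 (z = 96*(-23) = -2208)
S(I, c) = 22*c + 110*I
(z + 23739)/(-25504 + S(-187, -46)) = (-2208 + 23739)/(-25504 + (22*(-46) + 110*(-187))) = 21531/(-25504 + (-1012 - 20570)) = 21531/(-25504 - 21582) = 21531/(-47086) = 21531*(-1/47086) = -21531/47086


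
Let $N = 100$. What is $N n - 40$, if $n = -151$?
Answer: $-15140$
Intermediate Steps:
$N n - 40 = 100 \left(-151\right) - 40 = -15100 - 40 = -15140$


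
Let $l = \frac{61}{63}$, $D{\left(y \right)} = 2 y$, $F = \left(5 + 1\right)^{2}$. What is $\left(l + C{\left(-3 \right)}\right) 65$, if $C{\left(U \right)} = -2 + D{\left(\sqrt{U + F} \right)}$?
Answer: $- \frac{4225}{63} + 130 \sqrt{33} \approx 679.73$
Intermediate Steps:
$F = 36$ ($F = 6^{2} = 36$)
$C{\left(U \right)} = -2 + 2 \sqrt{36 + U}$ ($C{\left(U \right)} = -2 + 2 \sqrt{U + 36} = -2 + 2 \sqrt{36 + U}$)
$l = \frac{61}{63}$ ($l = 61 \cdot \frac{1}{63} = \frac{61}{63} \approx 0.96825$)
$\left(l + C{\left(-3 \right)}\right) 65 = \left(\frac{61}{63} - \left(2 - 2 \sqrt{36 - 3}\right)\right) 65 = \left(\frac{61}{63} - \left(2 - 2 \sqrt{33}\right)\right) 65 = \left(- \frac{65}{63} + 2 \sqrt{33}\right) 65 = - \frac{4225}{63} + 130 \sqrt{33}$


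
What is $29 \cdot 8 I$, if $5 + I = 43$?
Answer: $8816$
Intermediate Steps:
$I = 38$ ($I = -5 + 43 = 38$)
$29 \cdot 8 I = 29 \cdot 8 \cdot 38 = 232 \cdot 38 = 8816$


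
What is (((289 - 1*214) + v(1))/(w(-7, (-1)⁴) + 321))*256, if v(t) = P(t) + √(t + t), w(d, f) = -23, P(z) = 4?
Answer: 10112/149 + 128*√2/149 ≈ 69.081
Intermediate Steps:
v(t) = 4 + √2*√t (v(t) = 4 + √(t + t) = 4 + √(2*t) = 4 + √2*√t)
(((289 - 1*214) + v(1))/(w(-7, (-1)⁴) + 321))*256 = (((289 - 1*214) + (4 + √2*√1))/(-23 + 321))*256 = (((289 - 214) + (4 + √2*1))/298)*256 = ((75 + (4 + √2))*(1/298))*256 = ((79 + √2)*(1/298))*256 = (79/298 + √2/298)*256 = 10112/149 + 128*√2/149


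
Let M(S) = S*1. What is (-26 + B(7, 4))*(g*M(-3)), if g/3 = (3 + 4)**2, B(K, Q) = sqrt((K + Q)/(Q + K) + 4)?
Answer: 11466 - 441*sqrt(5) ≈ 10480.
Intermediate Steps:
M(S) = S
B(K, Q) = sqrt(5) (B(K, Q) = sqrt((K + Q)/(K + Q) + 4) = sqrt(1 + 4) = sqrt(5))
g = 147 (g = 3*(3 + 4)**2 = 3*7**2 = 3*49 = 147)
(-26 + B(7, 4))*(g*M(-3)) = (-26 + sqrt(5))*(147*(-3)) = (-26 + sqrt(5))*(-441) = 11466 - 441*sqrt(5)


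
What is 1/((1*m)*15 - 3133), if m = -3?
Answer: -1/3178 ≈ -0.00031466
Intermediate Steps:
1/((1*m)*15 - 3133) = 1/((1*(-3))*15 - 3133) = 1/(-3*15 - 3133) = 1/(-45 - 3133) = 1/(-3178) = -1/3178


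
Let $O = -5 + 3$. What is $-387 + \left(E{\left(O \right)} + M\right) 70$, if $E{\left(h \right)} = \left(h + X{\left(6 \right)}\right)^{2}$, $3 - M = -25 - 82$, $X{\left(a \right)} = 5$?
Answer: $7943$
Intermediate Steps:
$M = 110$ ($M = 3 - \left(-25 - 82\right) = 3 - -107 = 3 + 107 = 110$)
$O = -2$
$E{\left(h \right)} = \left(5 + h\right)^{2}$ ($E{\left(h \right)} = \left(h + 5\right)^{2} = \left(5 + h\right)^{2}$)
$-387 + \left(E{\left(O \right)} + M\right) 70 = -387 + \left(\left(5 - 2\right)^{2} + 110\right) 70 = -387 + \left(3^{2} + 110\right) 70 = -387 + \left(9 + 110\right) 70 = -387 + 119 \cdot 70 = -387 + 8330 = 7943$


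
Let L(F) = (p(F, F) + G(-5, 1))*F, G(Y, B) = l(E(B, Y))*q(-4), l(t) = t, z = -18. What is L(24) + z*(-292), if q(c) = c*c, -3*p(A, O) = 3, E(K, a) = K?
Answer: 5616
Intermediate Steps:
p(A, O) = -1 (p(A, O) = -⅓*3 = -1)
q(c) = c²
G(Y, B) = 16*B (G(Y, B) = B*(-4)² = B*16 = 16*B)
L(F) = 15*F (L(F) = (-1 + 16*1)*F = (-1 + 16)*F = 15*F)
L(24) + z*(-292) = 15*24 - 18*(-292) = 360 + 5256 = 5616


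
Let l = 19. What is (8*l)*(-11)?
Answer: -1672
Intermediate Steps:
(8*l)*(-11) = (8*19)*(-11) = 152*(-11) = -1672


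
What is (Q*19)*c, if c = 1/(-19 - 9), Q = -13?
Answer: 247/28 ≈ 8.8214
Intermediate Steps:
c = -1/28 (c = 1/(-28) = -1/28 ≈ -0.035714)
(Q*19)*c = -13*19*(-1/28) = -247*(-1/28) = 247/28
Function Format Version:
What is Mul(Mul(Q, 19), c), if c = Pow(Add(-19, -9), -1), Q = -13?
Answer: Rational(247, 28) ≈ 8.8214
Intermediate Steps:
c = Rational(-1, 28) (c = Pow(-28, -1) = Rational(-1, 28) ≈ -0.035714)
Mul(Mul(Q, 19), c) = Mul(Mul(-13, 19), Rational(-1, 28)) = Mul(-247, Rational(-1, 28)) = Rational(247, 28)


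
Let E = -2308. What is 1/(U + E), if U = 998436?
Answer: 1/996128 ≈ 1.0039e-6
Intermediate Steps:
1/(U + E) = 1/(998436 - 2308) = 1/996128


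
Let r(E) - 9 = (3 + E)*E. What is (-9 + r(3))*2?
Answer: 36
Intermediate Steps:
r(E) = 9 + E*(3 + E) (r(E) = 9 + (3 + E)*E = 9 + E*(3 + E))
(-9 + r(3))*2 = (-9 + (9 + 3**2 + 3*3))*2 = (-9 + (9 + 9 + 9))*2 = (-9 + 27)*2 = 18*2 = 36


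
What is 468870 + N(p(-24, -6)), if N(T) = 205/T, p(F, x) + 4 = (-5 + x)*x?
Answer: 29070145/62 ≈ 4.6887e+5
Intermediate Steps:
p(F, x) = -4 + x*(-5 + x) (p(F, x) = -4 + (-5 + x)*x = -4 + x*(-5 + x))
468870 + N(p(-24, -6)) = 468870 + 205/(-4 + (-6)² - 5*(-6)) = 468870 + 205/(-4 + 36 + 30) = 468870 + 205/62 = 29070145/62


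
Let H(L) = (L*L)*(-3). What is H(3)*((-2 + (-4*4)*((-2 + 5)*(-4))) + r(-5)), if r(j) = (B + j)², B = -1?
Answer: -6102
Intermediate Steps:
r(j) = (-1 + j)²
H(L) = -3*L² (H(L) = L²*(-3) = -3*L²)
H(3)*((-2 + (-4*4)*((-2 + 5)*(-4))) + r(-5)) = (-3*3²)*((-2 + (-4*4)*((-2 + 5)*(-4))) + (-1 - 5)²) = (-3*9)*((-2 - 48*(-4)) + (-6)²) = -27*((-2 - 16*(-12)) + 36) = -27*((-2 + 192) + 36) = -27*(190 + 36) = -27*226 = -6102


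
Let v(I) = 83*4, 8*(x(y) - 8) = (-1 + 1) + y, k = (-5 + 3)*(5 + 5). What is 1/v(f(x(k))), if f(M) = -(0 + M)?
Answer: 1/332 ≈ 0.0030120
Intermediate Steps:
k = -20 (k = -2*10 = -20)
x(y) = 8 + y/8 (x(y) = 8 + ((-1 + 1) + y)/8 = 8 + (0 + y)/8 = 8 + y/8)
f(M) = -M
v(I) = 332
1/v(f(x(k))) = 1/332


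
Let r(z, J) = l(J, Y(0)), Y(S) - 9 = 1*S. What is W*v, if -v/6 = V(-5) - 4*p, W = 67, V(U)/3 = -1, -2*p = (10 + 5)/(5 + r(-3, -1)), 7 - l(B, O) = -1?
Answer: 3618/13 ≈ 278.31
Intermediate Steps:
Y(S) = 9 + S (Y(S) = 9 + 1*S = 9 + S)
l(B, O) = 8 (l(B, O) = 7 - 1*(-1) = 7 + 1 = 8)
r(z, J) = 8
p = -15/26 (p = -(10 + 5)/(2*(5 + 8)) = -15/(2*13) = -½*15/13 = -15/26 ≈ -0.57692)
V(U) = -3 (V(U) = 3*(-1) = -3)
v = 54/13 (v = -6*(-3 - 4*(-15/26)) = -6*(-3 + 30/13) = -6*(-9/13) = 54/13 ≈ 4.1538)
W*v = 67*(54/13) = 3618/13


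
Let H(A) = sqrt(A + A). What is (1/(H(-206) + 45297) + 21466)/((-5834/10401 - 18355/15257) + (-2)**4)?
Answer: 6989310508521026033931/4635241326044546999 - 317376114*I*sqrt(103)/4635241326044546999 ≈ 1507.9 - 6.949e-10*I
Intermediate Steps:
H(A) = sqrt(2)*sqrt(A) (H(A) = sqrt(2*A) = sqrt(2)*sqrt(A))
(1/(H(-206) + 45297) + 21466)/((-5834/10401 - 18355/15257) + (-2)**4) = (1/(sqrt(2)*sqrt(-206) + 45297) + 21466)/((-5834/10401 - 18355/15257) + (-2)**4) = (1/(sqrt(2)*(I*sqrt(206)) + 45297) + 21466)/((-5834*1/10401 - 18355*1/15257) + 16) = (1/(2*I*sqrt(103) + 45297) + 21466)/((-5834/10401 - 18355/15257) + 16) = (1/(45297 + 2*I*sqrt(103)) + 21466)/(-279919693/158688057 + 16) = (21466 + 1/(45297 + 2*I*sqrt(103)))/(2259089219/158688057) = (21466 + 1/(45297 + 2*I*sqrt(103)))*(158688057/2259089219) = 3406397831562/2259089219 + 158688057/(2259089219*(45297 + 2*I*sqrt(103)))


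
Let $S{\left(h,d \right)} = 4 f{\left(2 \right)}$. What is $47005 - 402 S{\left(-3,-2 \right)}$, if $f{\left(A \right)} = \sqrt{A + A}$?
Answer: $43789$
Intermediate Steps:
$f{\left(A \right)} = \sqrt{2} \sqrt{A}$ ($f{\left(A \right)} = \sqrt{2 A} = \sqrt{2} \sqrt{A}$)
$S{\left(h,d \right)} = 8$ ($S{\left(h,d \right)} = 4 \sqrt{2} \sqrt{2} = 4 \cdot 2 = 8$)
$47005 - 402 S{\left(-3,-2 \right)} = 47005 - 3216 = 43789$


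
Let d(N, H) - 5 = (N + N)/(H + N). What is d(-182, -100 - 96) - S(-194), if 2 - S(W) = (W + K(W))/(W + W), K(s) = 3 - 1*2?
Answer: 46727/10476 ≈ 4.4604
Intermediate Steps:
K(s) = 1 (K(s) = 3 - 2 = 1)
S(W) = 2 - (1 + W)/(2*W) (S(W) = 2 - (W + 1)/(W + W) = 2 - (1 + W)/(2*W))
d(N, H) = 5 + 2*N/(H + N) (d(N, H) = 5 + (N + N)/(H + N) = 5 + (2*N)/(H + N) = 5 + 2*N/(H + N))
d(-182, -100 - 96) - S(-194) = (5*(-100 - 96) + 7*(-182))/((-100 - 96) - 182) - (-1 + 3*(-194))/(2*(-194)) = (5*(-196) - 1274)/(-196 - 182) - (-1)*(-1 - 582)/(2*194) = (-980 - 1274)/(-378) - (-1)*(-583)/(2*194) = -1/378*(-2254) - 1*583/388 = 161/27 - 583/388 = 46727/10476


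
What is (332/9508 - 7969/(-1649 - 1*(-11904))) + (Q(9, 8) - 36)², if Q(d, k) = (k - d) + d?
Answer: 19092798692/24376135 ≈ 783.26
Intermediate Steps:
Q(d, k) = k
(332/9508 - 7969/(-1649 - 1*(-11904))) + (Q(9, 8) - 36)² = (332/9508 - 7969/(-1649 - 1*(-11904))) + (8 - 36)² = (332*(1/9508) - 7969/(-1649 + 11904)) + (-28)² = (83/2377 - 7969/10255) + 784 = -18091148/24376135 + 784 = 19092798692/24376135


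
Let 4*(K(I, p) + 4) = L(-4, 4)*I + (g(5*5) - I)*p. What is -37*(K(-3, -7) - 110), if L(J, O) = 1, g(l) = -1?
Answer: 17501/4 ≈ 4375.3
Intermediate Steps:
K(I, p) = -4 + I/4 + p*(-1 - I)/4 (K(I, p) = -4 + (1*I + (-1 - I)*p)/4 = -4 + (I + p*(-1 - I))/4 = -4 + (I/4 + p*(-1 - I)/4) = -4 + I/4 + p*(-1 - I)/4)
-37*(K(-3, -7) - 110) = -37*((-4 - ¼*(-7) + (¼)*(-3) - ¼*(-3)*(-7)) - 110) = -37*((-4 + 7/4 - ¾ - 21/4) - 110) = -37*(-33/4 - 110) = -37*(-473/4) = 17501/4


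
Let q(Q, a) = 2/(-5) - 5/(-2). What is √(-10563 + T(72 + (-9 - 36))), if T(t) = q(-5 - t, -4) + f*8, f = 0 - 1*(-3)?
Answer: I*√1053690/10 ≈ 102.65*I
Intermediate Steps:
q(Q, a) = 21/10 (q(Q, a) = 2*(-⅕) - 5*(-½) = -⅖ + 5/2 = 21/10)
f = 3 (f = 0 + 3 = 3)
T(t) = 261/10 (T(t) = 21/10 + 3*8 = 21/10 + 24 = 261/10)
√(-10563 + T(72 + (-9 - 36))) = √(-10563 + 261/10) = √(-105369/10) = I*√1053690/10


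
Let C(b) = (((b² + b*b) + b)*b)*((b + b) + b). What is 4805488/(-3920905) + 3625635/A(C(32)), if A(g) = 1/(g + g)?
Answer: 181670722138049850512/3920905 ≈ 4.6334e+13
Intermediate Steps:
C(b) = 3*b²*(b + 2*b²) (C(b) = (((b² + b²) + b)*b)*(2*b + b) = ((2*b² + b)*b)*(3*b) = ((b + 2*b²)*b)*(3*b) = (b*(b + 2*b²))*(3*b) = 3*b²*(b + 2*b²))
A(g) = 1/(2*g)
4805488/(-3920905) + 3625635/A(C(32)) = 4805488/(-3920905) + 3625635/((1/(2*((32³*(3 + 6*32)))))) = 4805488*(-1/3920905) + 3625635/((1/(2*((32768*(3 + 192)))))) = -4805488/3920905 + 3625635/((1/(2*((32768*195))))) = -4805488/3920905 + 3625635/(((½)/6389760)) = -4805488/3920905 + 3625635/(((½)*(1/6389760))) = -4805488/3920905 + 3625635/(1/12779520) = -4805488/3920905 + 3625635*12779520 = -4805488/3920905 + 46333874995200 = 181670722138049850512/3920905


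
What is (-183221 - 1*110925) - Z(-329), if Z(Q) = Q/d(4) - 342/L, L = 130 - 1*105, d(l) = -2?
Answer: -14714841/50 ≈ -2.9430e+5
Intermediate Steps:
L = 25 (L = 130 - 105 = 25)
Z(Q) = -342/25 - Q/2 (Z(Q) = Q/(-2) - 342/25 = Q*(-½) - 342*1/25 = -Q/2 - 342/25 = -342/25 - Q/2)
(-183221 - 1*110925) - Z(-329) = (-183221 - 1*110925) - (-342/25 - ½*(-329)) = (-183221 - 110925) - (-342/25 + 329/2) = -294146 - 1*7541/50 = -294146 - 7541/50 = -14714841/50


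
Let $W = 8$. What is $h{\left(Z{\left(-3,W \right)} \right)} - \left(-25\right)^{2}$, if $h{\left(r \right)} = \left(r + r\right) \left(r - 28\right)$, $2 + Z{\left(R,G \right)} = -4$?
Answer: $-217$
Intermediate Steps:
$Z{\left(R,G \right)} = -6$ ($Z{\left(R,G \right)} = -2 - 4 = -6$)
$h{\left(r \right)} = 2 r \left(-28 + r\right)$
$h{\left(Z{\left(-3,W \right)} \right)} - \left(-25\right)^{2} = 2 \left(-6\right) \left(-28 - 6\right) - \left(-25\right)^{2} = 2 \left(-6\right) \left(-34\right) - 625 = 408 - 625 = -217$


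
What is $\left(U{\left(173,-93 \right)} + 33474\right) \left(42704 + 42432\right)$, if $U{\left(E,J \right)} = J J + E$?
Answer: $3600912256$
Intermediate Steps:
$U{\left(E,J \right)} = E + J^{2}$ ($U{\left(E,J \right)} = J^{2} + E = E + J^{2}$)
$\left(U{\left(173,-93 \right)} + 33474\right) \left(42704 + 42432\right) = \left(\left(173 + \left(-93\right)^{2}\right) + 33474\right) \left(42704 + 42432\right) = \left(\left(173 + 8649\right) + 33474\right) 85136 = \left(8822 + 33474\right) 85136 = 42296 \cdot 85136 = 3600912256$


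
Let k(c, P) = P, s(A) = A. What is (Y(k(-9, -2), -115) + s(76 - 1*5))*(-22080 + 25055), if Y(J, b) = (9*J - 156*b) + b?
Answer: 53187050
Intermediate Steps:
Y(J, b) = -155*b + 9*J (Y(J, b) = (-156*b + 9*J) + b = -155*b + 9*J)
(Y(k(-9, -2), -115) + s(76 - 1*5))*(-22080 + 25055) = ((-155*(-115) + 9*(-2)) + (76 - 1*5))*(-22080 + 25055) = ((17825 - 18) + (76 - 5))*2975 = (17807 + 71)*2975 = 17878*2975 = 53187050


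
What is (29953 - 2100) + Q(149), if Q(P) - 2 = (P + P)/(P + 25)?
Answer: 2423534/87 ≈ 27857.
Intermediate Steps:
Q(P) = 2 + 2*P/(25 + P) (Q(P) = 2 + (P + P)/(P + 25) = 2 + (2*P)/(25 + P) = 2 + 2*P/(25 + P))
(29953 - 2100) + Q(149) = (29953 - 2100) + 2*(25 + 2*149)/(25 + 149) = 27853 + 2*(25 + 298)/174 = 27853 + 2*(1/174)*323 = 27853 + 323/87 = 2423534/87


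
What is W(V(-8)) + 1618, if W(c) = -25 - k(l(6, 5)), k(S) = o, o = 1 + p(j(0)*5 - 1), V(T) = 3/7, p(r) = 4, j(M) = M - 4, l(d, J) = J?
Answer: 1588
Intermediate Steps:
j(M) = -4 + M
V(T) = 3/7 (V(T) = 3*(⅐) = 3/7)
o = 5 (o = 1 + 4 = 5)
k(S) = 5
W(c) = -30 (W(c) = -25 - 1*5 = -25 - 5 = -30)
W(V(-8)) + 1618 = -30 + 1618 = 1588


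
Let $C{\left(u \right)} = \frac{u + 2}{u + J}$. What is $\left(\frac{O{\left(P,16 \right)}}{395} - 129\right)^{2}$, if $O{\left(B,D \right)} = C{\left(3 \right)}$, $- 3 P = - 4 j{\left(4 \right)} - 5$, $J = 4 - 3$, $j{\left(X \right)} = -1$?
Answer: $\frac{1661622169}{99856} \approx 16640.0$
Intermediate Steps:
$J = 1$
$P = \frac{1}{3}$ ($P = - \frac{\left(-4\right) \left(-1\right) - 5}{3} = - \frac{4 - 5}{3} = \left(- \frac{1}{3}\right) \left(-1\right) = \frac{1}{3} \approx 0.33333$)
$C{\left(u \right)} = \frac{2 + u}{1 + u}$ ($C{\left(u \right)} = \frac{u + 2}{u + 1} = \frac{2 + u}{1 + u}$)
$O{\left(B,D \right)} = \frac{5}{4}$ ($O{\left(B,D \right)} = \frac{2 + 3}{1 + 3} = \frac{1}{4} \cdot 5 = \frac{5}{4}$)
$\left(\frac{O{\left(P,16 \right)}}{395} - 129\right)^{2} = \left(\frac{5}{4 \cdot 395} - 129\right)^{2} = \left(\frac{5}{4} \cdot \frac{1}{395} - 129\right)^{2} = \left(\frac{1}{316} - 129\right)^{2} = \left(- \frac{40763}{316}\right)^{2} = \frac{1661622169}{99856}$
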